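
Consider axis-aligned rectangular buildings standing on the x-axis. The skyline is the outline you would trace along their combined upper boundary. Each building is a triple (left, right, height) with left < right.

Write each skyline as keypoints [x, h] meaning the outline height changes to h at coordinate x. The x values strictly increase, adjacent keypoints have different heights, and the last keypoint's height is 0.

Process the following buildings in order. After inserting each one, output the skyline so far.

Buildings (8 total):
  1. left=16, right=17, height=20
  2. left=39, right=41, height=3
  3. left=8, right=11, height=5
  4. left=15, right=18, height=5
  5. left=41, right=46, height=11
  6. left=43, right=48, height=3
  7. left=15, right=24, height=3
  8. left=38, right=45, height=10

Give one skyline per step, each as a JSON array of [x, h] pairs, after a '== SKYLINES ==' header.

== SKYLINES ==
[[16,20],[17,0]]
[[16,20],[17,0],[39,3],[41,0]]
[[8,5],[11,0],[16,20],[17,0],[39,3],[41,0]]
[[8,5],[11,0],[15,5],[16,20],[17,5],[18,0],[39,3],[41,0]]
[[8,5],[11,0],[15,5],[16,20],[17,5],[18,0],[39,3],[41,11],[46,0]]
[[8,5],[11,0],[15,5],[16,20],[17,5],[18,0],[39,3],[41,11],[46,3],[48,0]]
[[8,5],[11,0],[15,5],[16,20],[17,5],[18,3],[24,0],[39,3],[41,11],[46,3],[48,0]]
[[8,5],[11,0],[15,5],[16,20],[17,5],[18,3],[24,0],[38,10],[41,11],[46,3],[48,0]]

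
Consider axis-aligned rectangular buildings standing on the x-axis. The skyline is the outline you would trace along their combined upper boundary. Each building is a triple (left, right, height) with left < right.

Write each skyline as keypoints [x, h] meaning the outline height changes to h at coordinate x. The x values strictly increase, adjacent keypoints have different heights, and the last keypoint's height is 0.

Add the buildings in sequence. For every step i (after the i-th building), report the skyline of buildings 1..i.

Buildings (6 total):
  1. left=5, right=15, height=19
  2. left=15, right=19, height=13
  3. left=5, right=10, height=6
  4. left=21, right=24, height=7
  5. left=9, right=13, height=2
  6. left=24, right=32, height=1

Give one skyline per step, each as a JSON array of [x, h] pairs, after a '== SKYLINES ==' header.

== SKYLINES ==
[[5,19],[15,0]]
[[5,19],[15,13],[19,0]]
[[5,19],[15,13],[19,0]]
[[5,19],[15,13],[19,0],[21,7],[24,0]]
[[5,19],[15,13],[19,0],[21,7],[24,0]]
[[5,19],[15,13],[19,0],[21,7],[24,1],[32,0]]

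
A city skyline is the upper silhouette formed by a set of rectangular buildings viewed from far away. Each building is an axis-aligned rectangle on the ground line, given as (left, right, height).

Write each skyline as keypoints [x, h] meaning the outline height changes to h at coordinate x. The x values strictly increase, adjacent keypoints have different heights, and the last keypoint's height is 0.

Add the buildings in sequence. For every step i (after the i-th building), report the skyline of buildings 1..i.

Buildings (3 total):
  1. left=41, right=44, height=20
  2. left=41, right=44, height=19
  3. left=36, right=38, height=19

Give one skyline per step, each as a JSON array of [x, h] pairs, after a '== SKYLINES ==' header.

== SKYLINES ==
[[41,20],[44,0]]
[[41,20],[44,0]]
[[36,19],[38,0],[41,20],[44,0]]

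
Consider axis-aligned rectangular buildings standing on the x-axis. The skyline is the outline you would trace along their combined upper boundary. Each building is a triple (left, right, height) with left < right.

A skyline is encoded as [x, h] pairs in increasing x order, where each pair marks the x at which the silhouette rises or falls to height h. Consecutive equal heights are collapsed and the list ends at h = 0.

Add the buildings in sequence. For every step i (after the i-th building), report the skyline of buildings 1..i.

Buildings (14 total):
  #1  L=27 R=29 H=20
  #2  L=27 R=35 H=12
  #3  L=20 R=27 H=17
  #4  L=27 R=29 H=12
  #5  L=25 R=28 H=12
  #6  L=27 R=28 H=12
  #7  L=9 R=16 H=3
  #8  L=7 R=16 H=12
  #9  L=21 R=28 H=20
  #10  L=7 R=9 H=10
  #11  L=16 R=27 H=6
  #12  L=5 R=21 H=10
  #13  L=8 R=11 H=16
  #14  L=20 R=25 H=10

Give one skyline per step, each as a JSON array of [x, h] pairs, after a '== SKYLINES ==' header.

== SKYLINES ==
[[27,20],[29,0]]
[[27,20],[29,12],[35,0]]
[[20,17],[27,20],[29,12],[35,0]]
[[20,17],[27,20],[29,12],[35,0]]
[[20,17],[27,20],[29,12],[35,0]]
[[20,17],[27,20],[29,12],[35,0]]
[[9,3],[16,0],[20,17],[27,20],[29,12],[35,0]]
[[7,12],[16,0],[20,17],[27,20],[29,12],[35,0]]
[[7,12],[16,0],[20,17],[21,20],[29,12],[35,0]]
[[7,12],[16,0],[20,17],[21,20],[29,12],[35,0]]
[[7,12],[16,6],[20,17],[21,20],[29,12],[35,0]]
[[5,10],[7,12],[16,10],[20,17],[21,20],[29,12],[35,0]]
[[5,10],[7,12],[8,16],[11,12],[16,10],[20,17],[21,20],[29,12],[35,0]]
[[5,10],[7,12],[8,16],[11,12],[16,10],[20,17],[21,20],[29,12],[35,0]]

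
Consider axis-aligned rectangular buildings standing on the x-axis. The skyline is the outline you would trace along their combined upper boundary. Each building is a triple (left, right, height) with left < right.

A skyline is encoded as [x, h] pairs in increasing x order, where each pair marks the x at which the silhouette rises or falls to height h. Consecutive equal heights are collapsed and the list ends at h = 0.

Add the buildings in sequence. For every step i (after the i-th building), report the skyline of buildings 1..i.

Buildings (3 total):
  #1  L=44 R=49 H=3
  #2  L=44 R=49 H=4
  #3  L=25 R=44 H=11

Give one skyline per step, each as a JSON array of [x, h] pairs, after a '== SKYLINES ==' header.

== SKYLINES ==
[[44,3],[49,0]]
[[44,4],[49,0]]
[[25,11],[44,4],[49,0]]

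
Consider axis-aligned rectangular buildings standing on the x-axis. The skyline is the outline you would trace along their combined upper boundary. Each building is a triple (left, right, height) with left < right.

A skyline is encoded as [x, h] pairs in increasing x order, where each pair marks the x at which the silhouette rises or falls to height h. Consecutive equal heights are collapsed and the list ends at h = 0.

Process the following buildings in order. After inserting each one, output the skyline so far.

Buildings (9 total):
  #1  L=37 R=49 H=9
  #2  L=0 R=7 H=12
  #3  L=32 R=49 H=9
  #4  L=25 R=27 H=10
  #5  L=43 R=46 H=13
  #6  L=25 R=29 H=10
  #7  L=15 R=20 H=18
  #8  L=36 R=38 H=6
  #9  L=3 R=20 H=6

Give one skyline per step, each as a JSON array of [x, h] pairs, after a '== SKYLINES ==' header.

== SKYLINES ==
[[37,9],[49,0]]
[[0,12],[7,0],[37,9],[49,0]]
[[0,12],[7,0],[32,9],[49,0]]
[[0,12],[7,0],[25,10],[27,0],[32,9],[49,0]]
[[0,12],[7,0],[25,10],[27,0],[32,9],[43,13],[46,9],[49,0]]
[[0,12],[7,0],[25,10],[29,0],[32,9],[43,13],[46,9],[49,0]]
[[0,12],[7,0],[15,18],[20,0],[25,10],[29,0],[32,9],[43,13],[46,9],[49,0]]
[[0,12],[7,0],[15,18],[20,0],[25,10],[29,0],[32,9],[43,13],[46,9],[49,0]]
[[0,12],[7,6],[15,18],[20,0],[25,10],[29,0],[32,9],[43,13],[46,9],[49,0]]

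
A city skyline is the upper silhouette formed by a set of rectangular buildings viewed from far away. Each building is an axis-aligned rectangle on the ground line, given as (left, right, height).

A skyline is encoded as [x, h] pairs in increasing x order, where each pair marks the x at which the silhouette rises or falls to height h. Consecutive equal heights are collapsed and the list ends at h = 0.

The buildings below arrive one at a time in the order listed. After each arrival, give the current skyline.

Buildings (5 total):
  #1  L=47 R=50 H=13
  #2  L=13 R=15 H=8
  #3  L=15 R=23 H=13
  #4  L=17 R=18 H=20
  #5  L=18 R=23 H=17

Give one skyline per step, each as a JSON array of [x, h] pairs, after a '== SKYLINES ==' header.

== SKYLINES ==
[[47,13],[50,0]]
[[13,8],[15,0],[47,13],[50,0]]
[[13,8],[15,13],[23,0],[47,13],[50,0]]
[[13,8],[15,13],[17,20],[18,13],[23,0],[47,13],[50,0]]
[[13,8],[15,13],[17,20],[18,17],[23,0],[47,13],[50,0]]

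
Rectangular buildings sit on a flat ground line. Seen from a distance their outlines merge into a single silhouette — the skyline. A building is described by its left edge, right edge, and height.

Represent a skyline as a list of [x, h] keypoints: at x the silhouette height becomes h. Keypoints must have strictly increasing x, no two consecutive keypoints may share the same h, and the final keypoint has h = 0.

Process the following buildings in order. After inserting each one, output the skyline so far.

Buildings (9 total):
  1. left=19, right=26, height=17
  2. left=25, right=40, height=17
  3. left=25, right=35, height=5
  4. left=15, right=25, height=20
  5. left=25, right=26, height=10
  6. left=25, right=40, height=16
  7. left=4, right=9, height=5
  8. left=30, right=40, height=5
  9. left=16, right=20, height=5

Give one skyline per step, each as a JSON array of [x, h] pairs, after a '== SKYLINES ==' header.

== SKYLINES ==
[[19,17],[26,0]]
[[19,17],[40,0]]
[[19,17],[40,0]]
[[15,20],[25,17],[40,0]]
[[15,20],[25,17],[40,0]]
[[15,20],[25,17],[40,0]]
[[4,5],[9,0],[15,20],[25,17],[40,0]]
[[4,5],[9,0],[15,20],[25,17],[40,0]]
[[4,5],[9,0],[15,20],[25,17],[40,0]]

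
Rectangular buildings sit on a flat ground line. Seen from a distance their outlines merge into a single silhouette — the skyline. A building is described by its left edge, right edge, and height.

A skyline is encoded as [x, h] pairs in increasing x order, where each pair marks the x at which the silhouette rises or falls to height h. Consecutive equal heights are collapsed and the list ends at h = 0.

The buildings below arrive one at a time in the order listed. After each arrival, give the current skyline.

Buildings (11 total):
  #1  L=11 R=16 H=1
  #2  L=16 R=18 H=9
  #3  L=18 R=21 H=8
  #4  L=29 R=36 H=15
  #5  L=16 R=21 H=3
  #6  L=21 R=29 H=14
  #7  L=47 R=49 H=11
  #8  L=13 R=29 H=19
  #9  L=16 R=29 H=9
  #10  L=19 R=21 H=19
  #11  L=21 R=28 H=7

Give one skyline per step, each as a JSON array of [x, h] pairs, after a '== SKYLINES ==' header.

== SKYLINES ==
[[11,1],[16,0]]
[[11,1],[16,9],[18,0]]
[[11,1],[16,9],[18,8],[21,0]]
[[11,1],[16,9],[18,8],[21,0],[29,15],[36,0]]
[[11,1],[16,9],[18,8],[21,0],[29,15],[36,0]]
[[11,1],[16,9],[18,8],[21,14],[29,15],[36,0]]
[[11,1],[16,9],[18,8],[21,14],[29,15],[36,0],[47,11],[49,0]]
[[11,1],[13,19],[29,15],[36,0],[47,11],[49,0]]
[[11,1],[13,19],[29,15],[36,0],[47,11],[49,0]]
[[11,1],[13,19],[29,15],[36,0],[47,11],[49,0]]
[[11,1],[13,19],[29,15],[36,0],[47,11],[49,0]]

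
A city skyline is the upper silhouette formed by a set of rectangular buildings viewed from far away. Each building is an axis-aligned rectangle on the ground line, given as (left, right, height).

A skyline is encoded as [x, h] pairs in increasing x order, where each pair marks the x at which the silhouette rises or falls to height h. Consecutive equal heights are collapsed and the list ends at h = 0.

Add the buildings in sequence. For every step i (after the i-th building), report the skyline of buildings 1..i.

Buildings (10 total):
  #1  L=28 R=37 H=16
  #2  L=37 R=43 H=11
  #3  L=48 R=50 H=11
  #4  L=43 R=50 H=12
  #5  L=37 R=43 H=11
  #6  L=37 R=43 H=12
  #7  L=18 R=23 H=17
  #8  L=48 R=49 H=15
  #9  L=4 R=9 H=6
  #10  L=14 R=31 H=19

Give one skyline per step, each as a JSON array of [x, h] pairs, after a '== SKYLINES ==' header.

== SKYLINES ==
[[28,16],[37,0]]
[[28,16],[37,11],[43,0]]
[[28,16],[37,11],[43,0],[48,11],[50,0]]
[[28,16],[37,11],[43,12],[50,0]]
[[28,16],[37,11],[43,12],[50,0]]
[[28,16],[37,12],[50,0]]
[[18,17],[23,0],[28,16],[37,12],[50,0]]
[[18,17],[23,0],[28,16],[37,12],[48,15],[49,12],[50,0]]
[[4,6],[9,0],[18,17],[23,0],[28,16],[37,12],[48,15],[49,12],[50,0]]
[[4,6],[9,0],[14,19],[31,16],[37,12],[48,15],[49,12],[50,0]]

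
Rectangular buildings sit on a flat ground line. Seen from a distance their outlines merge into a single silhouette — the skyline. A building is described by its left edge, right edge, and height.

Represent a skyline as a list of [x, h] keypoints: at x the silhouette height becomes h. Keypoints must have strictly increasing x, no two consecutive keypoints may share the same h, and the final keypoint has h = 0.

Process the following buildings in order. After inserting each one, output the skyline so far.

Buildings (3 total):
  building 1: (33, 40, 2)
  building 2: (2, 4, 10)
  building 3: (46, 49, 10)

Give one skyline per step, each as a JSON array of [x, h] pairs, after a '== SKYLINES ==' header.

== SKYLINES ==
[[33,2],[40,0]]
[[2,10],[4,0],[33,2],[40,0]]
[[2,10],[4,0],[33,2],[40,0],[46,10],[49,0]]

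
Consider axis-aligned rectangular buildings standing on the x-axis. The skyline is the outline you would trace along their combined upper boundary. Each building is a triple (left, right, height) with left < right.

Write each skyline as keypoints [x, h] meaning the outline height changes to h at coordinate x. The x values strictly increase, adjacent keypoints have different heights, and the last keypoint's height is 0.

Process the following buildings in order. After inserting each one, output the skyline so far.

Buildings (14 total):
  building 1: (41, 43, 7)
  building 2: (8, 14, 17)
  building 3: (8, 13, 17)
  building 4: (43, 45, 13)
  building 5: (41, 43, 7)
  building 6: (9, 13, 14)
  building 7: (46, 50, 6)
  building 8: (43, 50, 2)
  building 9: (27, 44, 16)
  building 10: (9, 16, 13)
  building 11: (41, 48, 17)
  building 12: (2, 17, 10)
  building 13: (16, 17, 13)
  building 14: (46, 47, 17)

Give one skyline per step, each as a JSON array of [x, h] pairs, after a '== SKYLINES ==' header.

== SKYLINES ==
[[41,7],[43,0]]
[[8,17],[14,0],[41,7],[43,0]]
[[8,17],[14,0],[41,7],[43,0]]
[[8,17],[14,0],[41,7],[43,13],[45,0]]
[[8,17],[14,0],[41,7],[43,13],[45,0]]
[[8,17],[14,0],[41,7],[43,13],[45,0]]
[[8,17],[14,0],[41,7],[43,13],[45,0],[46,6],[50,0]]
[[8,17],[14,0],[41,7],[43,13],[45,2],[46,6],[50,0]]
[[8,17],[14,0],[27,16],[44,13],[45,2],[46,6],[50,0]]
[[8,17],[14,13],[16,0],[27,16],[44,13],[45,2],[46,6],[50,0]]
[[8,17],[14,13],[16,0],[27,16],[41,17],[48,6],[50,0]]
[[2,10],[8,17],[14,13],[16,10],[17,0],[27,16],[41,17],[48,6],[50,0]]
[[2,10],[8,17],[14,13],[17,0],[27,16],[41,17],[48,6],[50,0]]
[[2,10],[8,17],[14,13],[17,0],[27,16],[41,17],[48,6],[50,0]]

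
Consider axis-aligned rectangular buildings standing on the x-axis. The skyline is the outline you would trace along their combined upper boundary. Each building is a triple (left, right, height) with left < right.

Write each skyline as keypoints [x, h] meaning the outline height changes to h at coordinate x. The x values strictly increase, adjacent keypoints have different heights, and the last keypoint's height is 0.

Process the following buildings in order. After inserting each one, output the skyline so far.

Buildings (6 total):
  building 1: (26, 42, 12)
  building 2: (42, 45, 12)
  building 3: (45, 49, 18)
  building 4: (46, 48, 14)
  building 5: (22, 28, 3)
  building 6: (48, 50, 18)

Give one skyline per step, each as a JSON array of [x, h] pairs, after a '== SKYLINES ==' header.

== SKYLINES ==
[[26,12],[42,0]]
[[26,12],[45,0]]
[[26,12],[45,18],[49,0]]
[[26,12],[45,18],[49,0]]
[[22,3],[26,12],[45,18],[49,0]]
[[22,3],[26,12],[45,18],[50,0]]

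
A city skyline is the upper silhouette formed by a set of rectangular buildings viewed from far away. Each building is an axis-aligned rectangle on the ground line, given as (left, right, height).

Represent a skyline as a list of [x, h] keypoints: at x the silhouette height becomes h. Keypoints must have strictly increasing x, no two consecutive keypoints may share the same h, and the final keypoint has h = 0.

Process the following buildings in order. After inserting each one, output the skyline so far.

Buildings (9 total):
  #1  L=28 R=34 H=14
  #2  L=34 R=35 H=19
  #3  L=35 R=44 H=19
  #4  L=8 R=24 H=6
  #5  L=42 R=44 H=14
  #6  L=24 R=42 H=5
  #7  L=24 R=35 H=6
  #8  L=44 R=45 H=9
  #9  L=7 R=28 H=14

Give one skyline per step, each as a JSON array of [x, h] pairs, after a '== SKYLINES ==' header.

== SKYLINES ==
[[28,14],[34,0]]
[[28,14],[34,19],[35,0]]
[[28,14],[34,19],[44,0]]
[[8,6],[24,0],[28,14],[34,19],[44,0]]
[[8,6],[24,0],[28,14],[34,19],[44,0]]
[[8,6],[24,5],[28,14],[34,19],[44,0]]
[[8,6],[28,14],[34,19],[44,0]]
[[8,6],[28,14],[34,19],[44,9],[45,0]]
[[7,14],[34,19],[44,9],[45,0]]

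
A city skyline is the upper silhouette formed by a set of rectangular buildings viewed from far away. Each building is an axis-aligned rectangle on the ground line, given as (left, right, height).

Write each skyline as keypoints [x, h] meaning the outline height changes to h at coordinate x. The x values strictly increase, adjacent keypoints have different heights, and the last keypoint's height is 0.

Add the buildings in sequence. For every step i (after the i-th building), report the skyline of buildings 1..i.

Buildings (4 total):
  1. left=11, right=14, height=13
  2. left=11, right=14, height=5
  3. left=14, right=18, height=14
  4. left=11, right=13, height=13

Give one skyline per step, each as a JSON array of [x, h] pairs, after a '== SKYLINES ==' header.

== SKYLINES ==
[[11,13],[14,0]]
[[11,13],[14,0]]
[[11,13],[14,14],[18,0]]
[[11,13],[14,14],[18,0]]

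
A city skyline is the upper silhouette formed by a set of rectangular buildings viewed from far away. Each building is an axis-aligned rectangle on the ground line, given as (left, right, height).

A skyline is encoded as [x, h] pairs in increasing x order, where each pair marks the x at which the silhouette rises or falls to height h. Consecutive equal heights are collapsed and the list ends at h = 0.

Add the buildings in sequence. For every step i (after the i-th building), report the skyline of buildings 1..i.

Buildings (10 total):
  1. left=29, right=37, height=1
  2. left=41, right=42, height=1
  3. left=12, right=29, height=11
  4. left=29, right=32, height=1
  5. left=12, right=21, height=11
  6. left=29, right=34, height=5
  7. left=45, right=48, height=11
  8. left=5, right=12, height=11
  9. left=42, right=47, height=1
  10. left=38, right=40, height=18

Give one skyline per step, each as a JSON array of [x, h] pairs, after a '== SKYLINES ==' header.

== SKYLINES ==
[[29,1],[37,0]]
[[29,1],[37,0],[41,1],[42,0]]
[[12,11],[29,1],[37,0],[41,1],[42,0]]
[[12,11],[29,1],[37,0],[41,1],[42,0]]
[[12,11],[29,1],[37,0],[41,1],[42,0]]
[[12,11],[29,5],[34,1],[37,0],[41,1],[42,0]]
[[12,11],[29,5],[34,1],[37,0],[41,1],[42,0],[45,11],[48,0]]
[[5,11],[29,5],[34,1],[37,0],[41,1],[42,0],[45,11],[48,0]]
[[5,11],[29,5],[34,1],[37,0],[41,1],[45,11],[48,0]]
[[5,11],[29,5],[34,1],[37,0],[38,18],[40,0],[41,1],[45,11],[48,0]]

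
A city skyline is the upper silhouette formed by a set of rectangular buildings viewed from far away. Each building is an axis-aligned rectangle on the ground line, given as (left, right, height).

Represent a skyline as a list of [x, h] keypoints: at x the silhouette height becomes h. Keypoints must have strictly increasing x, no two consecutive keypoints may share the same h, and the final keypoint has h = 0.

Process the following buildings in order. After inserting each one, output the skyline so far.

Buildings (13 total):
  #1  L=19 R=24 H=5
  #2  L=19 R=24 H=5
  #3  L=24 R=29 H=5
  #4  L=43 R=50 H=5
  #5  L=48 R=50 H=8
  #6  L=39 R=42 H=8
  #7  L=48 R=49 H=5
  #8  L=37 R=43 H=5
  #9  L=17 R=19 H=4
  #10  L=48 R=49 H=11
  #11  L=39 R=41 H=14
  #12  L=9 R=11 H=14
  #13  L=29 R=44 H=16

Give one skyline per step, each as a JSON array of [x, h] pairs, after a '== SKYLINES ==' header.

== SKYLINES ==
[[19,5],[24,0]]
[[19,5],[24,0]]
[[19,5],[29,0]]
[[19,5],[29,0],[43,5],[50,0]]
[[19,5],[29,0],[43,5],[48,8],[50,0]]
[[19,5],[29,0],[39,8],[42,0],[43,5],[48,8],[50,0]]
[[19,5],[29,0],[39,8],[42,0],[43,5],[48,8],[50,0]]
[[19,5],[29,0],[37,5],[39,8],[42,5],[48,8],[50,0]]
[[17,4],[19,5],[29,0],[37,5],[39,8],[42,5],[48,8],[50,0]]
[[17,4],[19,5],[29,0],[37,5],[39,8],[42,5],[48,11],[49,8],[50,0]]
[[17,4],[19,5],[29,0],[37,5],[39,14],[41,8],[42,5],[48,11],[49,8],[50,0]]
[[9,14],[11,0],[17,4],[19,5],[29,0],[37,5],[39,14],[41,8],[42,5],[48,11],[49,8],[50,0]]
[[9,14],[11,0],[17,4],[19,5],[29,16],[44,5],[48,11],[49,8],[50,0]]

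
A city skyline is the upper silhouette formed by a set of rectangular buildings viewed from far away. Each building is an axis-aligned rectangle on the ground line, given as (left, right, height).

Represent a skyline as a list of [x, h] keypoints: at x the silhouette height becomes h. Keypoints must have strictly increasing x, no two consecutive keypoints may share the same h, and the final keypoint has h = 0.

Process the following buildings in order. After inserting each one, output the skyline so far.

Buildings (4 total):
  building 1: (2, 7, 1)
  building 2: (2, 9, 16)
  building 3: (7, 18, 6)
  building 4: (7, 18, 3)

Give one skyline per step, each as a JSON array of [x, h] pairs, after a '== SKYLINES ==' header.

== SKYLINES ==
[[2,1],[7,0]]
[[2,16],[9,0]]
[[2,16],[9,6],[18,0]]
[[2,16],[9,6],[18,0]]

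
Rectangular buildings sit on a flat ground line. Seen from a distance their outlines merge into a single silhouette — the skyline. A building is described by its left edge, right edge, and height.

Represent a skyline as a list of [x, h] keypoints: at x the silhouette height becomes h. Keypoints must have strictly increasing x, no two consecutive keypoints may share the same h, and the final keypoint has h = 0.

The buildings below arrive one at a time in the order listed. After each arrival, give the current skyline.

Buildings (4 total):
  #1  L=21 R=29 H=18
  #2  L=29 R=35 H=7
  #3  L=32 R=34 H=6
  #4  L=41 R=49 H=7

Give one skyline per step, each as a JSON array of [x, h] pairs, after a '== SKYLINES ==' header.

== SKYLINES ==
[[21,18],[29,0]]
[[21,18],[29,7],[35,0]]
[[21,18],[29,7],[35,0]]
[[21,18],[29,7],[35,0],[41,7],[49,0]]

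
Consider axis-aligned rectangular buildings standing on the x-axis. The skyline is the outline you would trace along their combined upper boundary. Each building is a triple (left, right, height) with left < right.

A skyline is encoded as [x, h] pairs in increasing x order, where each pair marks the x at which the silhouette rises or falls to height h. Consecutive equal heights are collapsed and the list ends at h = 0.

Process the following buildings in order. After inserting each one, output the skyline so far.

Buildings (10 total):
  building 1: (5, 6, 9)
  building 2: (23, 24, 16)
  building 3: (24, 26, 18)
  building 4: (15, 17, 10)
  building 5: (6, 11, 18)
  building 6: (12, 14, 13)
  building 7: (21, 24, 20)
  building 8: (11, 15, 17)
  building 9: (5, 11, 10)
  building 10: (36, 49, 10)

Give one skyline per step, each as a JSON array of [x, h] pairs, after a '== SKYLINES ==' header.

== SKYLINES ==
[[5,9],[6,0]]
[[5,9],[6,0],[23,16],[24,0]]
[[5,9],[6,0],[23,16],[24,18],[26,0]]
[[5,9],[6,0],[15,10],[17,0],[23,16],[24,18],[26,0]]
[[5,9],[6,18],[11,0],[15,10],[17,0],[23,16],[24,18],[26,0]]
[[5,9],[6,18],[11,0],[12,13],[14,0],[15,10],[17,0],[23,16],[24,18],[26,0]]
[[5,9],[6,18],[11,0],[12,13],[14,0],[15,10],[17,0],[21,20],[24,18],[26,0]]
[[5,9],[6,18],[11,17],[15,10],[17,0],[21,20],[24,18],[26,0]]
[[5,10],[6,18],[11,17],[15,10],[17,0],[21,20],[24,18],[26,0]]
[[5,10],[6,18],[11,17],[15,10],[17,0],[21,20],[24,18],[26,0],[36,10],[49,0]]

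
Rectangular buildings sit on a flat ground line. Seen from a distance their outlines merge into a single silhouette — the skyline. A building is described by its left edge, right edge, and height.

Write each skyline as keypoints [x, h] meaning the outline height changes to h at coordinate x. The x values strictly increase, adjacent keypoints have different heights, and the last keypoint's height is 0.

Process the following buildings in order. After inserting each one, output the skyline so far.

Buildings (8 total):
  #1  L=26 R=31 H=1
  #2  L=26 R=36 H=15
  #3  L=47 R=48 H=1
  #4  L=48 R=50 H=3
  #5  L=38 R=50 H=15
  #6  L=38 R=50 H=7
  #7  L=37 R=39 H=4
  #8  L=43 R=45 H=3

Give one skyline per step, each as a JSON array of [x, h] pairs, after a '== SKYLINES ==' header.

== SKYLINES ==
[[26,1],[31,0]]
[[26,15],[36,0]]
[[26,15],[36,0],[47,1],[48,0]]
[[26,15],[36,0],[47,1],[48,3],[50,0]]
[[26,15],[36,0],[38,15],[50,0]]
[[26,15],[36,0],[38,15],[50,0]]
[[26,15],[36,0],[37,4],[38,15],[50,0]]
[[26,15],[36,0],[37,4],[38,15],[50,0]]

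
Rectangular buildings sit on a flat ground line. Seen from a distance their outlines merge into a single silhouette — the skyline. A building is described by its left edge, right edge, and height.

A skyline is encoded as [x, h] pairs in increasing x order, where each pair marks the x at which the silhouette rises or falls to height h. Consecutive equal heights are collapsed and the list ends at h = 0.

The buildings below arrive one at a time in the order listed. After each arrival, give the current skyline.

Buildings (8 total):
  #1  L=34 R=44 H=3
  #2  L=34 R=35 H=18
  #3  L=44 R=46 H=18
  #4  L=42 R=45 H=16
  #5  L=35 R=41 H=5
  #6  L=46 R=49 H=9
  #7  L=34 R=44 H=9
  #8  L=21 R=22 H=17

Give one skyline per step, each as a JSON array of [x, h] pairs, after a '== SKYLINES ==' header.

== SKYLINES ==
[[34,3],[44,0]]
[[34,18],[35,3],[44,0]]
[[34,18],[35,3],[44,18],[46,0]]
[[34,18],[35,3],[42,16],[44,18],[46,0]]
[[34,18],[35,5],[41,3],[42,16],[44,18],[46,0]]
[[34,18],[35,5],[41,3],[42,16],[44,18],[46,9],[49,0]]
[[34,18],[35,9],[42,16],[44,18],[46,9],[49,0]]
[[21,17],[22,0],[34,18],[35,9],[42,16],[44,18],[46,9],[49,0]]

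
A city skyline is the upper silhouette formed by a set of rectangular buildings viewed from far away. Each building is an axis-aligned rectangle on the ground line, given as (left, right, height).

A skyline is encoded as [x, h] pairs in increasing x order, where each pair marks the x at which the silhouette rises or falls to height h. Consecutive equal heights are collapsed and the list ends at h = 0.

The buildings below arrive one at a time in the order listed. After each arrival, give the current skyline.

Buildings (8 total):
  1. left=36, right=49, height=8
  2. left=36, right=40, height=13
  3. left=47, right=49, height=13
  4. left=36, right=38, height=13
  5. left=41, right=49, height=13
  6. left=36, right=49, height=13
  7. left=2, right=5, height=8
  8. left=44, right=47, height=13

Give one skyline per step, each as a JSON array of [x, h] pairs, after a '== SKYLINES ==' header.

== SKYLINES ==
[[36,8],[49,0]]
[[36,13],[40,8],[49,0]]
[[36,13],[40,8],[47,13],[49,0]]
[[36,13],[40,8],[47,13],[49,0]]
[[36,13],[40,8],[41,13],[49,0]]
[[36,13],[49,0]]
[[2,8],[5,0],[36,13],[49,0]]
[[2,8],[5,0],[36,13],[49,0]]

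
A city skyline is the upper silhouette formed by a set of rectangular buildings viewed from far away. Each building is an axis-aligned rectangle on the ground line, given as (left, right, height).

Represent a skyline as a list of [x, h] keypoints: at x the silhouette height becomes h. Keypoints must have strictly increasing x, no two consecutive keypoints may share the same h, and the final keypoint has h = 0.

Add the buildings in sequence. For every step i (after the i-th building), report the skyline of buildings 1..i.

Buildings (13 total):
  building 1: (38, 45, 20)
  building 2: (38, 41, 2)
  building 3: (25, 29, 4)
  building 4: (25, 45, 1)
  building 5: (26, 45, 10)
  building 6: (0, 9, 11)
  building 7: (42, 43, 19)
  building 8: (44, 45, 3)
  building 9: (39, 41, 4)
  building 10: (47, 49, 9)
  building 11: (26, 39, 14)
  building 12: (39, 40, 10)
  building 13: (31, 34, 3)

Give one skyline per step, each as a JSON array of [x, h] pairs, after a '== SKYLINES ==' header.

== SKYLINES ==
[[38,20],[45,0]]
[[38,20],[45,0]]
[[25,4],[29,0],[38,20],[45,0]]
[[25,4],[29,1],[38,20],[45,0]]
[[25,4],[26,10],[38,20],[45,0]]
[[0,11],[9,0],[25,4],[26,10],[38,20],[45,0]]
[[0,11],[9,0],[25,4],[26,10],[38,20],[45,0]]
[[0,11],[9,0],[25,4],[26,10],[38,20],[45,0]]
[[0,11],[9,0],[25,4],[26,10],[38,20],[45,0]]
[[0,11],[9,0],[25,4],[26,10],[38,20],[45,0],[47,9],[49,0]]
[[0,11],[9,0],[25,4],[26,14],[38,20],[45,0],[47,9],[49,0]]
[[0,11],[9,0],[25,4],[26,14],[38,20],[45,0],[47,9],[49,0]]
[[0,11],[9,0],[25,4],[26,14],[38,20],[45,0],[47,9],[49,0]]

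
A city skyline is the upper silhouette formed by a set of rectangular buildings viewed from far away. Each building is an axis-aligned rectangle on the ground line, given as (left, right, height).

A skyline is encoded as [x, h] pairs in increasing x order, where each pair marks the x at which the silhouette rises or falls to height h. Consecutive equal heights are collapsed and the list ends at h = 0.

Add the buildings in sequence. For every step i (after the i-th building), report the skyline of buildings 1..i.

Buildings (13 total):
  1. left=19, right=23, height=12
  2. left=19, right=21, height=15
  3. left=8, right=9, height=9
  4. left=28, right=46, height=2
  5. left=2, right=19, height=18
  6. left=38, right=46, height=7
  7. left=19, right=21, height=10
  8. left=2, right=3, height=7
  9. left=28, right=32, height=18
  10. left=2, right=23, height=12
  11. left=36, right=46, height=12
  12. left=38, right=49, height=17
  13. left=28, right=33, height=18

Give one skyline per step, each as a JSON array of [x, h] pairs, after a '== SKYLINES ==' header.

== SKYLINES ==
[[19,12],[23,0]]
[[19,15],[21,12],[23,0]]
[[8,9],[9,0],[19,15],[21,12],[23,0]]
[[8,9],[9,0],[19,15],[21,12],[23,0],[28,2],[46,0]]
[[2,18],[19,15],[21,12],[23,0],[28,2],[46,0]]
[[2,18],[19,15],[21,12],[23,0],[28,2],[38,7],[46,0]]
[[2,18],[19,15],[21,12],[23,0],[28,2],[38,7],[46,0]]
[[2,18],[19,15],[21,12],[23,0],[28,2],[38,7],[46,0]]
[[2,18],[19,15],[21,12],[23,0],[28,18],[32,2],[38,7],[46,0]]
[[2,18],[19,15],[21,12],[23,0],[28,18],[32,2],[38,7],[46,0]]
[[2,18],[19,15],[21,12],[23,0],[28,18],[32,2],[36,12],[46,0]]
[[2,18],[19,15],[21,12],[23,0],[28,18],[32,2],[36,12],[38,17],[49,0]]
[[2,18],[19,15],[21,12],[23,0],[28,18],[33,2],[36,12],[38,17],[49,0]]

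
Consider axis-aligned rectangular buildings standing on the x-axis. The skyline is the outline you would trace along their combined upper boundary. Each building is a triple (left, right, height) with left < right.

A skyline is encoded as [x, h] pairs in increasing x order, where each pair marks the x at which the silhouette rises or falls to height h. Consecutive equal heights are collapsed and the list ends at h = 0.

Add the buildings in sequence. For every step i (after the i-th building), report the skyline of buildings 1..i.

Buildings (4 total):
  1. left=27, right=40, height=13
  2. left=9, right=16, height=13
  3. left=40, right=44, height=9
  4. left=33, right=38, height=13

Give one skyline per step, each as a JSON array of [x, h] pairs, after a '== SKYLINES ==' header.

== SKYLINES ==
[[27,13],[40,0]]
[[9,13],[16,0],[27,13],[40,0]]
[[9,13],[16,0],[27,13],[40,9],[44,0]]
[[9,13],[16,0],[27,13],[40,9],[44,0]]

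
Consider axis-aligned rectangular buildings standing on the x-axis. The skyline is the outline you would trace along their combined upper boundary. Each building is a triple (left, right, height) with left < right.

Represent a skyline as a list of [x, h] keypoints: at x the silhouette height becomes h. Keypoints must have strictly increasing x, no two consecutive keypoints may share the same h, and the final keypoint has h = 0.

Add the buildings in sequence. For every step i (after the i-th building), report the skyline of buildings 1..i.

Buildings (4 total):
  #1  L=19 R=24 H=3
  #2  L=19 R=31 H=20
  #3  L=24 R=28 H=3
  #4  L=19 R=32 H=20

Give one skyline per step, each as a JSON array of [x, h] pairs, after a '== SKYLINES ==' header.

== SKYLINES ==
[[19,3],[24,0]]
[[19,20],[31,0]]
[[19,20],[31,0]]
[[19,20],[32,0]]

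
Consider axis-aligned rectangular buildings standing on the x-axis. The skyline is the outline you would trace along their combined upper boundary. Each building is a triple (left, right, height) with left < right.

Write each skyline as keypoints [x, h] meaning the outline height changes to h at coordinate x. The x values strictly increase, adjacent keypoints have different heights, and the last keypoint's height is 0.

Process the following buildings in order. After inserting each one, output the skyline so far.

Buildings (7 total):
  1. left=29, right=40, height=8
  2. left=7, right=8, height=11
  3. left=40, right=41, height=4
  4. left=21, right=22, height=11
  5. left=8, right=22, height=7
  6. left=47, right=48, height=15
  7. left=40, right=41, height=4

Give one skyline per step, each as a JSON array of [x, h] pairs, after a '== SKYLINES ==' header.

== SKYLINES ==
[[29,8],[40,0]]
[[7,11],[8,0],[29,8],[40,0]]
[[7,11],[8,0],[29,8],[40,4],[41,0]]
[[7,11],[8,0],[21,11],[22,0],[29,8],[40,4],[41,0]]
[[7,11],[8,7],[21,11],[22,0],[29,8],[40,4],[41,0]]
[[7,11],[8,7],[21,11],[22,0],[29,8],[40,4],[41,0],[47,15],[48,0]]
[[7,11],[8,7],[21,11],[22,0],[29,8],[40,4],[41,0],[47,15],[48,0]]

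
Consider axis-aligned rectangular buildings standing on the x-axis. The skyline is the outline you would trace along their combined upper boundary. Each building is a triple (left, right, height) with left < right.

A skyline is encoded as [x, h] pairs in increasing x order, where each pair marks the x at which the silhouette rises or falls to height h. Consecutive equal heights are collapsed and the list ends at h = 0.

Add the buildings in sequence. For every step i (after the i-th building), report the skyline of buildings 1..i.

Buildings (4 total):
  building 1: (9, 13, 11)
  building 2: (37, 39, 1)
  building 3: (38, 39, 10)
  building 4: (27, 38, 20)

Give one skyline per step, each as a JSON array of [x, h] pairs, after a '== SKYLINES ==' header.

== SKYLINES ==
[[9,11],[13,0]]
[[9,11],[13,0],[37,1],[39,0]]
[[9,11],[13,0],[37,1],[38,10],[39,0]]
[[9,11],[13,0],[27,20],[38,10],[39,0]]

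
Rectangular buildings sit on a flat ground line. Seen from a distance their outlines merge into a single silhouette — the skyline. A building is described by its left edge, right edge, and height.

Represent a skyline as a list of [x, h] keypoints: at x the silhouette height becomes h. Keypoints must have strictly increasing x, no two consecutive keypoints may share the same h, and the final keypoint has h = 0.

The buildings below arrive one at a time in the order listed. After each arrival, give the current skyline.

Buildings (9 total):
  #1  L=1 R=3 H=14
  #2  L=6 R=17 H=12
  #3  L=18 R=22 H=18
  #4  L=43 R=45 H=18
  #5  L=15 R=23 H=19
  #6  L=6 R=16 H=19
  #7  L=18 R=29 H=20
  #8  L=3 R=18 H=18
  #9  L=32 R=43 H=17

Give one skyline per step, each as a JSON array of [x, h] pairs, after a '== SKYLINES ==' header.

== SKYLINES ==
[[1,14],[3,0]]
[[1,14],[3,0],[6,12],[17,0]]
[[1,14],[3,0],[6,12],[17,0],[18,18],[22,0]]
[[1,14],[3,0],[6,12],[17,0],[18,18],[22,0],[43,18],[45,0]]
[[1,14],[3,0],[6,12],[15,19],[23,0],[43,18],[45,0]]
[[1,14],[3,0],[6,19],[23,0],[43,18],[45,0]]
[[1,14],[3,0],[6,19],[18,20],[29,0],[43,18],[45,0]]
[[1,14],[3,18],[6,19],[18,20],[29,0],[43,18],[45,0]]
[[1,14],[3,18],[6,19],[18,20],[29,0],[32,17],[43,18],[45,0]]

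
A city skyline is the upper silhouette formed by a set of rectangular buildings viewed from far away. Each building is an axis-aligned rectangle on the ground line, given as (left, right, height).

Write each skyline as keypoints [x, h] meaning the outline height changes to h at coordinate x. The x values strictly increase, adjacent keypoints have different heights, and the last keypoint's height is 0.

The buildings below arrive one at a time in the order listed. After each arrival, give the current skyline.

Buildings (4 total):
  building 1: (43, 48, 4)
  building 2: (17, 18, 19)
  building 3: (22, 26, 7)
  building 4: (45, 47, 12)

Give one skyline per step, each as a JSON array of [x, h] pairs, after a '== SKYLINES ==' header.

== SKYLINES ==
[[43,4],[48,0]]
[[17,19],[18,0],[43,4],[48,0]]
[[17,19],[18,0],[22,7],[26,0],[43,4],[48,0]]
[[17,19],[18,0],[22,7],[26,0],[43,4],[45,12],[47,4],[48,0]]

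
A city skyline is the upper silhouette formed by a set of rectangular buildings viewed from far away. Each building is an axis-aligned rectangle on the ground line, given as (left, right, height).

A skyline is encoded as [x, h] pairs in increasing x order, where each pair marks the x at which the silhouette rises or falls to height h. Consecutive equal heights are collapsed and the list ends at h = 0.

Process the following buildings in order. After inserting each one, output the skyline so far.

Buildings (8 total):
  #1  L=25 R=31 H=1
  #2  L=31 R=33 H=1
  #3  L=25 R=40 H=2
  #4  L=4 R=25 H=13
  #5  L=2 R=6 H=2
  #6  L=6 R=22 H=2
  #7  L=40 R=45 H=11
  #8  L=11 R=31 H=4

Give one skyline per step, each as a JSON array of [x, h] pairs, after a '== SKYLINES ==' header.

== SKYLINES ==
[[25,1],[31,0]]
[[25,1],[33,0]]
[[25,2],[40,0]]
[[4,13],[25,2],[40,0]]
[[2,2],[4,13],[25,2],[40,0]]
[[2,2],[4,13],[25,2],[40,0]]
[[2,2],[4,13],[25,2],[40,11],[45,0]]
[[2,2],[4,13],[25,4],[31,2],[40,11],[45,0]]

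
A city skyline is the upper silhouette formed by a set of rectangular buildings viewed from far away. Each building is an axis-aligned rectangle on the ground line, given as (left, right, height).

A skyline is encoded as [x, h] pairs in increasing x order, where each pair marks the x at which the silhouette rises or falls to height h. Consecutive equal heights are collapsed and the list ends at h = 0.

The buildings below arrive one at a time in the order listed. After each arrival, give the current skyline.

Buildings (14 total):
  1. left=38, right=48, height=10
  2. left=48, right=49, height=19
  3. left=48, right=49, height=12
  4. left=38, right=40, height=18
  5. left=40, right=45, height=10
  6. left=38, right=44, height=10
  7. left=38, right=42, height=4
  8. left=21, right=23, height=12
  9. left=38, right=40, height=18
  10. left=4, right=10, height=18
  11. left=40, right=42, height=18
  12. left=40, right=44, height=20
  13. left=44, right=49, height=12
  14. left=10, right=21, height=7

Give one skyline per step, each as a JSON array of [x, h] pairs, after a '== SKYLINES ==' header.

== SKYLINES ==
[[38,10],[48,0]]
[[38,10],[48,19],[49,0]]
[[38,10],[48,19],[49,0]]
[[38,18],[40,10],[48,19],[49,0]]
[[38,18],[40,10],[48,19],[49,0]]
[[38,18],[40,10],[48,19],[49,0]]
[[38,18],[40,10],[48,19],[49,0]]
[[21,12],[23,0],[38,18],[40,10],[48,19],[49,0]]
[[21,12],[23,0],[38,18],[40,10],[48,19],[49,0]]
[[4,18],[10,0],[21,12],[23,0],[38,18],[40,10],[48,19],[49,0]]
[[4,18],[10,0],[21,12],[23,0],[38,18],[42,10],[48,19],[49,0]]
[[4,18],[10,0],[21,12],[23,0],[38,18],[40,20],[44,10],[48,19],[49,0]]
[[4,18],[10,0],[21,12],[23,0],[38,18],[40,20],[44,12],[48,19],[49,0]]
[[4,18],[10,7],[21,12],[23,0],[38,18],[40,20],[44,12],[48,19],[49,0]]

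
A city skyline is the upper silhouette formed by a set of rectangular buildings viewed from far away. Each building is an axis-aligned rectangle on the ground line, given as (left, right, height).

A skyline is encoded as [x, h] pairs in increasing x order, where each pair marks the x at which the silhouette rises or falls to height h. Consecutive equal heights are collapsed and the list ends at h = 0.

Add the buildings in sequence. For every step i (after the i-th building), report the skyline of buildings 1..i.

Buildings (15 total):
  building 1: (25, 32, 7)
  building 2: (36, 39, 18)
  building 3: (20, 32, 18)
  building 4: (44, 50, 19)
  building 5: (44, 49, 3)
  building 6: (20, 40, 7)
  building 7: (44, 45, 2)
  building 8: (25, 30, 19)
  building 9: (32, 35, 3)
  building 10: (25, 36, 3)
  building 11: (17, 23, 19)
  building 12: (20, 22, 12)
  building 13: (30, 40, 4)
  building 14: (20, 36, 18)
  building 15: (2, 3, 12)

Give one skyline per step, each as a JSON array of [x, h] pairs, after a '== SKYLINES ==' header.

== SKYLINES ==
[[25,7],[32,0]]
[[25,7],[32,0],[36,18],[39,0]]
[[20,18],[32,0],[36,18],[39,0]]
[[20,18],[32,0],[36,18],[39,0],[44,19],[50,0]]
[[20,18],[32,0],[36,18],[39,0],[44,19],[50,0]]
[[20,18],[32,7],[36,18],[39,7],[40,0],[44,19],[50,0]]
[[20,18],[32,7],[36,18],[39,7],[40,0],[44,19],[50,0]]
[[20,18],[25,19],[30,18],[32,7],[36,18],[39,7],[40,0],[44,19],[50,0]]
[[20,18],[25,19],[30,18],[32,7],[36,18],[39,7],[40,0],[44,19],[50,0]]
[[20,18],[25,19],[30,18],[32,7],[36,18],[39,7],[40,0],[44,19],[50,0]]
[[17,19],[23,18],[25,19],[30,18],[32,7],[36,18],[39,7],[40,0],[44,19],[50,0]]
[[17,19],[23,18],[25,19],[30,18],[32,7],[36,18],[39,7],[40,0],[44,19],[50,0]]
[[17,19],[23,18],[25,19],[30,18],[32,7],[36,18],[39,7],[40,0],[44,19],[50,0]]
[[17,19],[23,18],[25,19],[30,18],[39,7],[40,0],[44,19],[50,0]]
[[2,12],[3,0],[17,19],[23,18],[25,19],[30,18],[39,7],[40,0],[44,19],[50,0]]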